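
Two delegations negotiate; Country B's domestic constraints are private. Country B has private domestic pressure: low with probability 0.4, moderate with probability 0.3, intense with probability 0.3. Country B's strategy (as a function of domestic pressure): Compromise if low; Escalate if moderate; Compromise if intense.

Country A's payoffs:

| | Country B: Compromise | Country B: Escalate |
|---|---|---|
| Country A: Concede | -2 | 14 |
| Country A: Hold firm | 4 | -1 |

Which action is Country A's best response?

E[Concede] = 0.4·(-2) + 0.3·(14) + 0.3·(-2) = 2.8
E[Hold firm] = 0.4·(4) + 0.3·(-1) + 0.3·(4) = 2.5
Best response: Concede (2.8 is the largest).

Concede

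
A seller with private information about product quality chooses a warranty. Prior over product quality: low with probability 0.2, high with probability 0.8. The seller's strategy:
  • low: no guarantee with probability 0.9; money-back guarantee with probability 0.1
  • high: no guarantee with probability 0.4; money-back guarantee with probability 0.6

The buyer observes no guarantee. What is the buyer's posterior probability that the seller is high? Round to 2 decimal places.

0.64

P(no guarantee) = 0.2·0.9 + 0.8·0.4 = 0.5
P(high | no guarantee) = (0.8·0.4) / 0.5 = 0.32 / 0.5 = 0.64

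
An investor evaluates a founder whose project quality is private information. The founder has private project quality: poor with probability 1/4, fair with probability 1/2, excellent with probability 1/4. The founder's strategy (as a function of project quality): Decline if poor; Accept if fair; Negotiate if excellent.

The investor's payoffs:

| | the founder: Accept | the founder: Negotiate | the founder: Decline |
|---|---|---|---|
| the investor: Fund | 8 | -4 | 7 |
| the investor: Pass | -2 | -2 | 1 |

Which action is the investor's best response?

Compute the investor's expected payoff for each action, taking the expectation over the founder's type.
E[Fund] = 1/4·(7) + 1/2·(8) + 1/4·(-4) = 19/4
E[Pass] = 1/4·(1) + 1/2·(-2) + 1/4·(-2) = -5/4
Best response: Fund (19/4 is the largest).

Fund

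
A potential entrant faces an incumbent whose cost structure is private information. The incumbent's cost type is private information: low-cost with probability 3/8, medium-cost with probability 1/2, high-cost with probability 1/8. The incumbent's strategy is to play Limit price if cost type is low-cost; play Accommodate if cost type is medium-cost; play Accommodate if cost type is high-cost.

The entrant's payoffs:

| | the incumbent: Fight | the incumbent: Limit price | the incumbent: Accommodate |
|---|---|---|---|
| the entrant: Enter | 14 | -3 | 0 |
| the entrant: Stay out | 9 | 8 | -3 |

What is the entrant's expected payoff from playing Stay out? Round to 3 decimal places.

1.125

Take the expectation over the incumbent's cost type, weighting each type's action by its prior probability.
E[Stay out] = 3/8·8 + 1/2·(-3) + 1/8·(-3) = 3 + (-3/2) + (-3/8) = 9/8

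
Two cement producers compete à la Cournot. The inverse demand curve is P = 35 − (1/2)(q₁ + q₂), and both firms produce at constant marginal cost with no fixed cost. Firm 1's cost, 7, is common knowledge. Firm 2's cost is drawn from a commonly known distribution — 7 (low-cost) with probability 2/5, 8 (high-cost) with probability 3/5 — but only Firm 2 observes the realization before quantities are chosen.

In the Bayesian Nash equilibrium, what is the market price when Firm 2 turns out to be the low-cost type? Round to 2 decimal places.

Firm 2 with cost c maximizes (35 − (1/2)(q₁+q₂) − c)·q₂, giving q₂(c) = (35 − c − (1/2)q₁).
E[c₂] = 2/5·7 + 3/5·8 = 7.6
Firm 1's FOC against E[q₂] yields q₁ = (35 − 2·7 + E[c₂])/(3/2) = (35 − 14 + 7.6)/(3/2) = 19.0667.
q₂(low-cost) = 18.4667, so P = 35 − (1/2)·(19.0667 + 18.4667) = 16.2333.

16.23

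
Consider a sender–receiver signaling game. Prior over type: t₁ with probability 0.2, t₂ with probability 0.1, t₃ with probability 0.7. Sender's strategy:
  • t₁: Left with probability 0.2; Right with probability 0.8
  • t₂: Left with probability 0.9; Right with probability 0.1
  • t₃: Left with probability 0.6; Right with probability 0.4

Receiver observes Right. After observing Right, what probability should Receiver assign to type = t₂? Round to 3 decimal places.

P(Right) = 0.2·0.8 + 0.1·0.1 + 0.7·0.4 = 0.45
P(t₂ | Right) = (0.1·0.1) / 0.45 = 0.01 / 0.45 = 0.0222222

0.022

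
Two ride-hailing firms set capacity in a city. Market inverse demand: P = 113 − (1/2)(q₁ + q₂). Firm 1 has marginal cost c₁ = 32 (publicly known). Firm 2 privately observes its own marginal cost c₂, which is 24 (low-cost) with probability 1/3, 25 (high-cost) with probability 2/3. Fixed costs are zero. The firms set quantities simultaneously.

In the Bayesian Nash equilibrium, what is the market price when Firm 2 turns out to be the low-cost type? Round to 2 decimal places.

Type-c best response for Firm 2: q₂(c) = (113 − c) − q₁/2.
Firm 1 maximizes expected profit; its first-order condition is 113 − q₁ − (1/2)E[q₂] − 32 = 0.
Substituting E[q₂] and solving: E[c₂] = 24.6667, so q₁ = (113 − 2·32 + 24.6667)/(3/2) = 49.1111.
q₂(low-cost) = 64.4444, so P = 113 − (1/2)·(49.1111 + 64.4444) = 56.2222.

56.22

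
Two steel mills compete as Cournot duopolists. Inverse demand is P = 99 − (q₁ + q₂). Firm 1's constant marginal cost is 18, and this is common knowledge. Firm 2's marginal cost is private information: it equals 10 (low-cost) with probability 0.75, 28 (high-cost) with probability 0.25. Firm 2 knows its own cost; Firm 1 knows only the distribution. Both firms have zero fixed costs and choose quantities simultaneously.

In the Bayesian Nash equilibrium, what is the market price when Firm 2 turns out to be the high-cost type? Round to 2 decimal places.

50.58

Type-c best response for Firm 2: q₂(c) = (99 − c)/2 − q₁/2.
Firm 1 maximizes expected profit; its first-order condition is 99 − 2q₁ − E[q₂] − 18 = 0.
Substituting E[q₂] and solving: E[c₂] = 14.5, so q₁ = (99 − 2·18 + 14.5)/3 = 25.8333.
q₂(high-cost) = 22.5833, so P = 99 − (25.8333 + 22.5833) = 50.5833.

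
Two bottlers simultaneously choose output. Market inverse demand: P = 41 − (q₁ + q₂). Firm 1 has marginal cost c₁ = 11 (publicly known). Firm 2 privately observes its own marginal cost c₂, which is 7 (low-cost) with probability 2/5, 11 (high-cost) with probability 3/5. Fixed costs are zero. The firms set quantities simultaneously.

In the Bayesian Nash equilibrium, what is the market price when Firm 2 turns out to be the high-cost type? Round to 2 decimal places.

Type-c best response for Firm 2: q₂(c) = (41 − c)/2 − q₁/2.
Firm 1 maximizes expected profit; its first-order condition is 41 − 2q₁ − E[q₂] − 11 = 0.
Substituting E[q₂] and solving: E[c₂] = 9.4, so q₁ = (41 − 2·11 + 9.4)/3 = 9.46667.
q₂(high-cost) = 10.2667, so P = 41 − (9.46667 + 10.2667) = 21.2667.

21.27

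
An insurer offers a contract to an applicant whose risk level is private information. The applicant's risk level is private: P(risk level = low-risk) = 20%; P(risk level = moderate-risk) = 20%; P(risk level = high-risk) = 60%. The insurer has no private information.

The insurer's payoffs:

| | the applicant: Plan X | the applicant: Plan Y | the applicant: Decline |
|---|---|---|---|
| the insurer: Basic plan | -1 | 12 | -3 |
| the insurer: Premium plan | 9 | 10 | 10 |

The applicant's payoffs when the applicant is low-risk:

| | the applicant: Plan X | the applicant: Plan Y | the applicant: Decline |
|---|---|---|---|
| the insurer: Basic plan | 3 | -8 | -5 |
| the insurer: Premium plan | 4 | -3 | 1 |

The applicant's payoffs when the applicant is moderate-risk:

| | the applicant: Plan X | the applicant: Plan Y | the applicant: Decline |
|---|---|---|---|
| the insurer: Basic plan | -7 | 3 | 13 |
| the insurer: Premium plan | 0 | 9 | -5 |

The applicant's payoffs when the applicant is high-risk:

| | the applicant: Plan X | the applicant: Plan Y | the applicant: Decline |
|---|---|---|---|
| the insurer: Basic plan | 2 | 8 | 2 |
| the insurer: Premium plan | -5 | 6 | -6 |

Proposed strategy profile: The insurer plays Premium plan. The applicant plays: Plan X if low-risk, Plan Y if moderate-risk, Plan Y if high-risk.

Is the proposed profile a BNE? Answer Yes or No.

Yes

The insurer plays Premium plan: E[Premium plan] = 0.2·(9) + 0.2·(10) + 0.6·(10) = 9.8; E[Basic plan] = 9.4. Best-responding. ✓
The applicant (risk level low-risk), facing Premium plan: Plan X gives 4, Plan Y gives -3, Decline gives 1. Proposed Plan X is best. ✓
The applicant (risk level moderate-risk), facing Premium plan: Plan X gives 0, Plan Y gives 9, Decline gives -5. Proposed Plan Y is best. ✓
The applicant (risk level high-risk), facing Premium plan: Plan X gives -5, Plan Y gives 6, Decline gives -6. Proposed Plan Y is best. ✓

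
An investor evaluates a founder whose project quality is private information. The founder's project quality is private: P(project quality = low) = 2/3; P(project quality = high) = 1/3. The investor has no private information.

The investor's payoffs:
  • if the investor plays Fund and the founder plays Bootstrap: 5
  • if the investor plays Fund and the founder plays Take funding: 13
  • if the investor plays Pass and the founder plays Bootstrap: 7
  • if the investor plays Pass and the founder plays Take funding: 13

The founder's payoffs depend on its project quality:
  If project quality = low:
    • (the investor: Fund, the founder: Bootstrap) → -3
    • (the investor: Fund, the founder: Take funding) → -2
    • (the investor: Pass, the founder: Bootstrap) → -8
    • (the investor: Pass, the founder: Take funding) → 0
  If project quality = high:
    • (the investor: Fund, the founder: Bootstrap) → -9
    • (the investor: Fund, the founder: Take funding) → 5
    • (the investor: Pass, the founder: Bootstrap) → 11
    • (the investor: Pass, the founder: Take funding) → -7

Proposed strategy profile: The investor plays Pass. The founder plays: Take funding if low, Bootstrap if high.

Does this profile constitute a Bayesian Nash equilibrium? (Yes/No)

The investor plays Pass: E[Pass] = 2/3·(13) + 1/3·(7) = 11; E[Fund] = 31/3. Best-responding. ✓
The founder (project quality low), facing Pass: Bootstrap gives -8, Take funding gives 0. Proposed Take funding is best. ✓
The founder (project quality high), facing Pass: Bootstrap gives 11, Take funding gives -7. Proposed Bootstrap is best. ✓

Yes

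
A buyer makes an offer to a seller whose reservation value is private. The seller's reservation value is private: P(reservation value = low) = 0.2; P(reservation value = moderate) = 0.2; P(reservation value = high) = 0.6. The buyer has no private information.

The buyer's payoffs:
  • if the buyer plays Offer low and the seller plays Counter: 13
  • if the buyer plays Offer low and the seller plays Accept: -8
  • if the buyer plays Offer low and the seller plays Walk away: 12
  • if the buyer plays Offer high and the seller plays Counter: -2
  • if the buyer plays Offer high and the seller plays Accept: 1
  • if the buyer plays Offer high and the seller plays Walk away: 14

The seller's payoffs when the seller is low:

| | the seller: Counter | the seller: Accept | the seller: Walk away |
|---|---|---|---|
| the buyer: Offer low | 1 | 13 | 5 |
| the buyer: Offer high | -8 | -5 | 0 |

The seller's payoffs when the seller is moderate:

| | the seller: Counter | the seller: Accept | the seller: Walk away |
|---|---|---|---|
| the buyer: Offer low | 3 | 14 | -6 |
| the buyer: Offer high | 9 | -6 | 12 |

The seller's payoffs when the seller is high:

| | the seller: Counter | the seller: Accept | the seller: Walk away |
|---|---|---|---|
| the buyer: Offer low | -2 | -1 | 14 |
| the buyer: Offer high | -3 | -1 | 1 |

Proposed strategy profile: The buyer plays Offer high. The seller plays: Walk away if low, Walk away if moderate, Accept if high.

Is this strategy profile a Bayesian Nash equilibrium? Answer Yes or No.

No

The buyer plays Offer high: E[Offer high] = 0.2·(14) + 0.2·(14) + 0.6·(1) = 6.2; E[Offer low] = 0. Best-responding. ✓
The seller (reservation value low), facing Offer high: Counter gives -8, Accept gives -5, Walk away gives 0. Proposed Walk away is best. ✓
The seller (reservation value moderate), facing Offer high: Counter gives 9, Accept gives -6, Walk away gives 12. Proposed Walk away is best. ✓
The seller (reservation value high), facing Offer high: Counter gives -3, Accept gives -1, Walk away gives 1. Proposed Accept is not best — profitable deviation exists. ✗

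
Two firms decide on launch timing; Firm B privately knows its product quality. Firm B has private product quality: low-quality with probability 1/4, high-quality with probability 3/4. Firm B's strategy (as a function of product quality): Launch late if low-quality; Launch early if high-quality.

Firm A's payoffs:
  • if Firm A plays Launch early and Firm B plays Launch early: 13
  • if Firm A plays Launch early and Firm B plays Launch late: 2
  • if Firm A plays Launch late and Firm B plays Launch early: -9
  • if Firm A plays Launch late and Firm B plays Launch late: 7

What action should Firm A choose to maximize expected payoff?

Launch early

Compute Firm A's expected payoff for each action, taking the expectation over Firm B's type.
E[Launch early] = 1/4·(2) + 3/4·(13) = 41/4
E[Launch late] = 1/4·(7) + 3/4·(-9) = -5
Best response: Launch early (41/4 is the largest).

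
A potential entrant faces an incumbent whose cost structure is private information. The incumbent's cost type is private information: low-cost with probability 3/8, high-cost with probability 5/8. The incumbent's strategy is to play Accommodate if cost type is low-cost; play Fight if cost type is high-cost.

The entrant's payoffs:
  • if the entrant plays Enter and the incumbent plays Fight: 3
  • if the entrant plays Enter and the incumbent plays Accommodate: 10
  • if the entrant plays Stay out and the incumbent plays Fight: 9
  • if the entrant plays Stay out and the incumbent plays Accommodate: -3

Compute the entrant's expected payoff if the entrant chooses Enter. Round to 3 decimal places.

E[Enter] = 3/8·10 + 5/8·3 = 15/4 + 15/8 = 45/8

5.625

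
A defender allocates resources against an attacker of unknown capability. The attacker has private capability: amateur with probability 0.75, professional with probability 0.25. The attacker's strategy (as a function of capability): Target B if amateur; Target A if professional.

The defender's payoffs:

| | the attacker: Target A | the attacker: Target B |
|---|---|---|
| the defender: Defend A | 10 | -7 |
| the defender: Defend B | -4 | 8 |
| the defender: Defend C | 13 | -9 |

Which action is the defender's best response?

Compute the defender's expected payoff for each action, taking the expectation over the attacker's type.
E[Defend A] = 0.75·(-7) + 0.25·(10) = -2.75
E[Defend B] = 0.75·(8) + 0.25·(-4) = 5
E[Defend C] = 0.75·(-9) + 0.25·(13) = -3.5
Best response: Defend B (5 is the largest).

Defend B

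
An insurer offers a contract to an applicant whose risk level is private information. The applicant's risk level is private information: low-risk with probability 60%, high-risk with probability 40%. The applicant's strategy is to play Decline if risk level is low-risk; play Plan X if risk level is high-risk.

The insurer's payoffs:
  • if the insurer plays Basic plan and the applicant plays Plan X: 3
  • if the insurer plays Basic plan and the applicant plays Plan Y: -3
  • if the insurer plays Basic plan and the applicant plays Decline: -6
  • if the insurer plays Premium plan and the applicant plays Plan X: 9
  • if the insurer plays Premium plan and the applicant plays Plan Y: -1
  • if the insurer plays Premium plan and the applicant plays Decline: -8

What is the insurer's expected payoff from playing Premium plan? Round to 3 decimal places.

-1.200

E[Premium plan] = 0.6·(-8) + 0.4·9 = (-4.8) + 3.6 = -1.2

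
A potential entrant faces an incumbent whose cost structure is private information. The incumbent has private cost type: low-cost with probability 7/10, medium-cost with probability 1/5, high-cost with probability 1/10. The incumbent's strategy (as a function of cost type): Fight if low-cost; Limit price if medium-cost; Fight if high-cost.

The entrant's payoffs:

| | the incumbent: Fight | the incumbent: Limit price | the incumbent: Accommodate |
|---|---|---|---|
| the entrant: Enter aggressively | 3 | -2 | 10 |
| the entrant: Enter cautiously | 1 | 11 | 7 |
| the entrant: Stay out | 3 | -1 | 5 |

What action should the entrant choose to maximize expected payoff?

Enter cautiously

E[Enter aggressively] = 7/10·(3) + 1/5·(-2) + 1/10·(3) = 2
E[Enter cautiously] = 7/10·(1) + 1/5·(11) + 1/10·(1) = 3
E[Stay out] = 7/10·(3) + 1/5·(-1) + 1/10·(3) = 11/5
Best response: Enter cautiously (3 is the largest).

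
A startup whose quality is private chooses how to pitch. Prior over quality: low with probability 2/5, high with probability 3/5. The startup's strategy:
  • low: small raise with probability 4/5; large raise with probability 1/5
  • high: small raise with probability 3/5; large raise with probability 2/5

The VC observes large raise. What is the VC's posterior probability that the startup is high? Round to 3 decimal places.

Apply Bayes' rule using the sender's strategy as the likelihood.
P(large raise) = (2/5)·(1/5) + (3/5)·(2/5) = 8/25
P(high | large raise) = ((3/5)·(2/5)) / (8/25) = (6/25) / (8/25) = 3/4

0.750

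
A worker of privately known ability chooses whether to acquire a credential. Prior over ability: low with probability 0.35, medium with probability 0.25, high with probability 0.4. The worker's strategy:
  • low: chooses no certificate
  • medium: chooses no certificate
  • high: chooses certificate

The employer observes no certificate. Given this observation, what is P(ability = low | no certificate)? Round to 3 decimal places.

P(no certificate) = 0.35·1 + 0.25·1 + 0.4·0 = 0.6
P(low | no certificate) = (0.35·1) / 0.6 = 0.35 / 0.6 = 0.583333

0.583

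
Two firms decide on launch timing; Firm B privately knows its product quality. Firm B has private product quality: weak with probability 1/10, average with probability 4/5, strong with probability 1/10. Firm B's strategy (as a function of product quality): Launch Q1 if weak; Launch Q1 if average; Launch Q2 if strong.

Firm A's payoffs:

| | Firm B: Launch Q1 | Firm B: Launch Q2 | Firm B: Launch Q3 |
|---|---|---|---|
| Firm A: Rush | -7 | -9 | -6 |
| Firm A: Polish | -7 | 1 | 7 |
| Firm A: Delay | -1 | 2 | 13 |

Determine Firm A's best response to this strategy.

Delay

E[Rush] = 1/10·(-7) + 4/5·(-7) + 1/10·(-9) = -36/5
E[Polish] = 1/10·(-7) + 4/5·(-7) + 1/10·(1) = -31/5
E[Delay] = 1/10·(-1) + 4/5·(-1) + 1/10·(2) = -7/10
Best response: Delay (-7/10 is the largest).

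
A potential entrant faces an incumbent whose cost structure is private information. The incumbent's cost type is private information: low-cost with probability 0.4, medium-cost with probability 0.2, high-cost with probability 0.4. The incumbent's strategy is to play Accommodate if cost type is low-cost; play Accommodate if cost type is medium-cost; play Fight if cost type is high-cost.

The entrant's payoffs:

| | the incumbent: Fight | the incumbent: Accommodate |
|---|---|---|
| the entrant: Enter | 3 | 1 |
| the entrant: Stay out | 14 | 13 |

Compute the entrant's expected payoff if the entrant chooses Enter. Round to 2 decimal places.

1.80

E[Enter] = 0.4·1 + 0.2·1 + 0.4·3 = 0.4 + 0.2 + 1.2 = 1.8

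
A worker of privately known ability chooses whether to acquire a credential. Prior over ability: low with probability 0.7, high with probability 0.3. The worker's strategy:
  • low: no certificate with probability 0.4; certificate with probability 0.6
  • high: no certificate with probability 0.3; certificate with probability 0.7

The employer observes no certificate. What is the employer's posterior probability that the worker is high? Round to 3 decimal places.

0.243

P(no certificate) = 0.7·0.4 + 0.3·0.3 = 0.37
P(high | no certificate) = (0.3·0.3) / 0.37 = 0.09 / 0.37 = 0.243243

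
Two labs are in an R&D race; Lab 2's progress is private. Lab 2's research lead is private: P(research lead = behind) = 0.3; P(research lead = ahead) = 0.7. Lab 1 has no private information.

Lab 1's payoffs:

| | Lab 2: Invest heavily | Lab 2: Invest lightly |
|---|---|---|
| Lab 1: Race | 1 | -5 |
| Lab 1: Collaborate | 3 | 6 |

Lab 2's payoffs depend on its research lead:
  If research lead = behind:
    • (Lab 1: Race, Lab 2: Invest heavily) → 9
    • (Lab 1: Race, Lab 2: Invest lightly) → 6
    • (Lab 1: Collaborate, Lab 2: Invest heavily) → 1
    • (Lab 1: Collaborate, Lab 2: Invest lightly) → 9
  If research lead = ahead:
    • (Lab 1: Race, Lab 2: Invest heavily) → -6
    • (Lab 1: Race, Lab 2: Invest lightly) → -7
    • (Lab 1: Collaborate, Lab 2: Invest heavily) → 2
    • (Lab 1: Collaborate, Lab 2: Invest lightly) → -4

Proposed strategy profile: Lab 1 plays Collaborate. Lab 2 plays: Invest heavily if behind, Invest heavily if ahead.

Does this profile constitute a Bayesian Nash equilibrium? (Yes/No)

No

Lab 1 plays Collaborate: E[Collaborate] = 0.3·(3) + 0.7·(3) = 3; E[Race] = 1. Best-responding. ✓
Lab 2 (research lead behind), facing Collaborate: Invest heavily gives 1, Invest lightly gives 9. Proposed Invest heavily is not best — profitable deviation exists. ✗
Lab 2 (research lead ahead), facing Collaborate: Invest heavily gives 2, Invest lightly gives -4. Proposed Invest heavily is best. ✓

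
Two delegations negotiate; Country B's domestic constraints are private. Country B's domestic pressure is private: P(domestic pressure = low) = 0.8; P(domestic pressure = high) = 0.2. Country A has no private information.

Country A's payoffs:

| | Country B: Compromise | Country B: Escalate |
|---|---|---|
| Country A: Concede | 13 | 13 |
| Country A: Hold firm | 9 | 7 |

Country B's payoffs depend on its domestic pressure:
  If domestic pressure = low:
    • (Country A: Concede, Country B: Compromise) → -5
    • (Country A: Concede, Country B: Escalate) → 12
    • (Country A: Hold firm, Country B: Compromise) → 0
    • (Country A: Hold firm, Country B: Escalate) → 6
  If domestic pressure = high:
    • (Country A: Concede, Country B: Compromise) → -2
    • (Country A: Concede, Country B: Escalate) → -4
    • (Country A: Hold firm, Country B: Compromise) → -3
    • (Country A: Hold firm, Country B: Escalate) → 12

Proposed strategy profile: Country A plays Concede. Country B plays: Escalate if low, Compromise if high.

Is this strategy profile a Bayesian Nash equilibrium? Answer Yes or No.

Country A plays Concede: E[Concede] = 0.8·(13) + 0.2·(13) = 13; E[Hold firm] = 7.4. Best-responding. ✓
Country B (domestic pressure low), facing Concede: Compromise gives -5, Escalate gives 12. Proposed Escalate is best. ✓
Country B (domestic pressure high), facing Concede: Compromise gives -2, Escalate gives -4. Proposed Compromise is best. ✓

Yes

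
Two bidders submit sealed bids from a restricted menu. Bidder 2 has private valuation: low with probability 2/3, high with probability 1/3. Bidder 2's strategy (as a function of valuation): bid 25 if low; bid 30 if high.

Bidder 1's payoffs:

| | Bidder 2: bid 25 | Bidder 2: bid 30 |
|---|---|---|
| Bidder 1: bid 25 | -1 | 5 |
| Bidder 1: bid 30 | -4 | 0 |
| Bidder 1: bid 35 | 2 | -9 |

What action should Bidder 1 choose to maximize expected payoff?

E[bid 25] = 2/3·(-1) + 1/3·(5) = 1
E[bid 30] = 2/3·(-4) + 1/3·(0) = -8/3
E[bid 35] = 2/3·(2) + 1/3·(-9) = -5/3
Best response: bid 25 (1 is the largest).

bid 25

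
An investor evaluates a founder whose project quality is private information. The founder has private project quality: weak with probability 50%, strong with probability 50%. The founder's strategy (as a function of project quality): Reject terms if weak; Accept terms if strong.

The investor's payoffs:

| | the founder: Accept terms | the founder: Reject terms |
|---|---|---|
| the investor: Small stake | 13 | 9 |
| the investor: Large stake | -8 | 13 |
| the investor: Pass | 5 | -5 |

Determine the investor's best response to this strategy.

Compute the investor's expected payoff for each action, taking the expectation over the founder's type.
E[Small stake] = 0.5·(9) + 0.5·(13) = 11
E[Large stake] = 0.5·(13) + 0.5·(-8) = 2.5
E[Pass] = 0.5·(-5) + 0.5·(5) = 0
Best response: Small stake (11 is the largest).

Small stake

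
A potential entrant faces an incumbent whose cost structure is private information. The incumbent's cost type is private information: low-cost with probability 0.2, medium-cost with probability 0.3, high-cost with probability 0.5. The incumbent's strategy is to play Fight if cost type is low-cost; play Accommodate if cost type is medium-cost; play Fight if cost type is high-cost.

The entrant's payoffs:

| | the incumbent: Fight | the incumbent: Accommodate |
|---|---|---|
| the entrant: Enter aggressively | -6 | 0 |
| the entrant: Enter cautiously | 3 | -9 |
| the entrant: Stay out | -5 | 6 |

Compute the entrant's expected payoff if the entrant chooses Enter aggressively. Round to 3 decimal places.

E[Enter aggressively] = 0.2·(-6) + 0.3·0 + 0.5·(-6) = (-1.2) + 0 + (-3) = -4.2

-4.200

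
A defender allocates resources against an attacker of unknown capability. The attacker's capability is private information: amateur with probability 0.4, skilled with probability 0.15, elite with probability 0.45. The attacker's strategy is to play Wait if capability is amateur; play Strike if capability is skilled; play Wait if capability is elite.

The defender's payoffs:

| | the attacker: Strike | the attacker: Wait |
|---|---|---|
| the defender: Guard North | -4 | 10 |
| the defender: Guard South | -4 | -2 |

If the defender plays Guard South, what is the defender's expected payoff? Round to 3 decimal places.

-2.300

E[Guard South] = 0.4·(-2) + 0.15·(-4) + 0.45·(-2) = (-0.8) + (-0.6) + (-0.9) = -2.3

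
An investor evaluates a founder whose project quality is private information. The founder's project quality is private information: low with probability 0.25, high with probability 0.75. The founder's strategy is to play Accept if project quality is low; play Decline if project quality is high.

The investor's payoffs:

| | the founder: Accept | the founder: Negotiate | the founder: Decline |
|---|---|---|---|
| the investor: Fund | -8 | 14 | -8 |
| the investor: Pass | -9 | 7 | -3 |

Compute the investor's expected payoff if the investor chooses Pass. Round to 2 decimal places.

-4.50

Take the expectation over the founder's project quality, weighting each type's action by its prior probability.
E[Pass] = 0.25·(-9) + 0.75·(-3) = (-2.25) + (-2.25) = -4.5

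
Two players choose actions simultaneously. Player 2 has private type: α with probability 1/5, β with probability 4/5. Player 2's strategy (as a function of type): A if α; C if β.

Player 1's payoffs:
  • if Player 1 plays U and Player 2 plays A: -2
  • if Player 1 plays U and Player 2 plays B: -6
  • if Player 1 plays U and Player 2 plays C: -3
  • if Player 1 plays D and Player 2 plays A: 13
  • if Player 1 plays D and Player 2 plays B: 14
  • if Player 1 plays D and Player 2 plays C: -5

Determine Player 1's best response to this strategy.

D

Compute Player 1's expected payoff for each action, taking the expectation over Player 2's type.
E[U] = 1/5·(-2) + 4/5·(-3) = -14/5
E[D] = 1/5·(13) + 4/5·(-5) = -7/5
Best response: D (-7/5 is the largest).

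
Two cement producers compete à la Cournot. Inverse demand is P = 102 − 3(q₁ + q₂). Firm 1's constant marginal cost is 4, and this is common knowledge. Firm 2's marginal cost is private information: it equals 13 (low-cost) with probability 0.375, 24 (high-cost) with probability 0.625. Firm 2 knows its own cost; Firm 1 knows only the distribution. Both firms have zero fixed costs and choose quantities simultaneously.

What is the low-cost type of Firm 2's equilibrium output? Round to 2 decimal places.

8.51

Type-c best response for Firm 2: q₂(c) = (102 − c)/6 − q₁/2.
Firm 1 maximizes expected profit; its first-order condition is 102 − 6q₁ − 3E[q₂] − 4 = 0.
Substituting E[q₂] and solving: E[c₂] = 19.875, so q₁ = (102 − 2·4 + 19.875)/9 = 12.6528.
q₂(low-cost) = (102 − 13 − 3·12.6528)/6 = 8.50694.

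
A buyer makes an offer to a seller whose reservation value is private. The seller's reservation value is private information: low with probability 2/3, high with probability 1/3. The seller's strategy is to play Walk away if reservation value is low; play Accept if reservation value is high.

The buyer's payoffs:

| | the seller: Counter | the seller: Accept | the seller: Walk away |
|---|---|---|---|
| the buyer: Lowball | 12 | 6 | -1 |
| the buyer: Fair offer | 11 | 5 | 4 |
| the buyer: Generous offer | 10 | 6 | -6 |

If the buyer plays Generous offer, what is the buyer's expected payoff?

Take the expectation over the seller's reservation value, weighting each type's action by its prior probability.
E[Generous offer] = 2/3·(-6) + 1/3·6 = (-4) + 2 = -2

-2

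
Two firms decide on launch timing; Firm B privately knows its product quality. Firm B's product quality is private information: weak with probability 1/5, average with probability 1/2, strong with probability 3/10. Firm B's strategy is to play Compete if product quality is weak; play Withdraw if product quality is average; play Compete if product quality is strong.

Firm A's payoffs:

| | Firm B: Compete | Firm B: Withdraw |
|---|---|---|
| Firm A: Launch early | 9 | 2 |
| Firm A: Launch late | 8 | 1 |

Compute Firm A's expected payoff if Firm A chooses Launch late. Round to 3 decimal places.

E[Launch late] = 1/5·8 + 1/2·1 + 3/10·8 = 8/5 + 1/2 + 12/5 = 9/2

4.500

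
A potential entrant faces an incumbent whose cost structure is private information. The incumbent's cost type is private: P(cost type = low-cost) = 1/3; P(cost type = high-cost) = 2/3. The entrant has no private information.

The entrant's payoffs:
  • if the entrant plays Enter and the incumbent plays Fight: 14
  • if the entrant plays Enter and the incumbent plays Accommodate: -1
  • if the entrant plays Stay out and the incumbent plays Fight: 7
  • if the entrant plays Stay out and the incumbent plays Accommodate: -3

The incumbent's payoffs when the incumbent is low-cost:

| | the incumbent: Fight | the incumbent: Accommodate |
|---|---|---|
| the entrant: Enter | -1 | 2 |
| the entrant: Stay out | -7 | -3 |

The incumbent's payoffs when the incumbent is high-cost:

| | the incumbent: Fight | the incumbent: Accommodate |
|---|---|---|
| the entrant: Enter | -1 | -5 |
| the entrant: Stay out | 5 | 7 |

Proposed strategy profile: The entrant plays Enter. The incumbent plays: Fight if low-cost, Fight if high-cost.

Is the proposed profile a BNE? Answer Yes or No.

The entrant plays Enter: E[Enter] = 1/3·(14) + 2/3·(14) = 14; E[Stay out] = 7. Best-responding. ✓
The incumbent (cost type low-cost), facing Enter: Fight gives -1, Accommodate gives 2. Proposed Fight is not best — profitable deviation exists. ✗
The incumbent (cost type high-cost), facing Enter: Fight gives -1, Accommodate gives -5. Proposed Fight is best. ✓

No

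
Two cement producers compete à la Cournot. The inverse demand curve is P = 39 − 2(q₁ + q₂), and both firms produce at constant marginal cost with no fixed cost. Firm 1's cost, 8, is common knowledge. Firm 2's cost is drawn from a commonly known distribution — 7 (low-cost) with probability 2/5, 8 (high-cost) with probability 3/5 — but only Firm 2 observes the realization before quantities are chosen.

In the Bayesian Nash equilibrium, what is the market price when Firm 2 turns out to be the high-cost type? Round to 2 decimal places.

18.40

Type-c best response for Firm 2: q₂(c) = (39 − c)/4 − q₁/2.
Firm 1 maximizes expected profit; its first-order condition is 39 − 4q₁ − 2E[q₂] − 8 = 0.
Substituting E[q₂] and solving: E[c₂] = 7.6, so q₁ = (39 − 2·8 + 7.6)/6 = 5.1.
q₂(high-cost) = 5.2, so P = 39 − 2·(5.1 + 5.2) = 18.4.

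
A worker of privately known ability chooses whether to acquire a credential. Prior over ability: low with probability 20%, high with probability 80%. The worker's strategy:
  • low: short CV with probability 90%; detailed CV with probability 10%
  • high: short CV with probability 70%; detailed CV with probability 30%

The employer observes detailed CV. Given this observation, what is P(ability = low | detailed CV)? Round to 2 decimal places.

0.08

P(detailed CV) = 0.2·0.1 + 0.8·0.3 = 0.26
P(low | detailed CV) = (0.2·0.1) / 0.26 = 0.02 / 0.26 = 0.0769231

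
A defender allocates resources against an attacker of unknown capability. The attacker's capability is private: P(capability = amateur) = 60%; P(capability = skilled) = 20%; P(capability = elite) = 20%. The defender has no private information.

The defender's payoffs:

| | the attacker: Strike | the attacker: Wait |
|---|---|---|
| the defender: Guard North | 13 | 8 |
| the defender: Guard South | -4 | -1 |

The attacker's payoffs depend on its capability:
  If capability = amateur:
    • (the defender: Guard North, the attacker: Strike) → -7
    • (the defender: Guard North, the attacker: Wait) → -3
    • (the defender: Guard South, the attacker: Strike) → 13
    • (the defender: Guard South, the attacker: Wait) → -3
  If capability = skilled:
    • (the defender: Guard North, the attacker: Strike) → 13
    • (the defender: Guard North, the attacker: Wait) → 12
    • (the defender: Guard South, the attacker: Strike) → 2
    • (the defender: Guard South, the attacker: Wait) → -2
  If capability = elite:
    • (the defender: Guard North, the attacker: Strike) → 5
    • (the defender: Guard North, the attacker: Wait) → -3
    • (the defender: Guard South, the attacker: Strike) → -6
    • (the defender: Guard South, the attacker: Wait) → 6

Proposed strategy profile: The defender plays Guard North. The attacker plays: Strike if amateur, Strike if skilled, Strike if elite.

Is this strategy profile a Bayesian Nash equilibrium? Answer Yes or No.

A profile is a BNE iff every type of every player is best-responding given beliefs about the other side.
The defender plays Guard North: E[Guard North] = 0.6·(13) + 0.2·(13) + 0.2·(13) = 13; E[Guard South] = -4. Best-responding. ✓
The attacker (capability amateur), facing Guard North: Strike gives -7, Wait gives -3. Proposed Strike is not best — profitable deviation exists. ✗
The attacker (capability skilled), facing Guard North: Strike gives 13, Wait gives 12. Proposed Strike is best. ✓
The attacker (capability elite), facing Guard North: Strike gives 5, Wait gives -3. Proposed Strike is best. ✓

No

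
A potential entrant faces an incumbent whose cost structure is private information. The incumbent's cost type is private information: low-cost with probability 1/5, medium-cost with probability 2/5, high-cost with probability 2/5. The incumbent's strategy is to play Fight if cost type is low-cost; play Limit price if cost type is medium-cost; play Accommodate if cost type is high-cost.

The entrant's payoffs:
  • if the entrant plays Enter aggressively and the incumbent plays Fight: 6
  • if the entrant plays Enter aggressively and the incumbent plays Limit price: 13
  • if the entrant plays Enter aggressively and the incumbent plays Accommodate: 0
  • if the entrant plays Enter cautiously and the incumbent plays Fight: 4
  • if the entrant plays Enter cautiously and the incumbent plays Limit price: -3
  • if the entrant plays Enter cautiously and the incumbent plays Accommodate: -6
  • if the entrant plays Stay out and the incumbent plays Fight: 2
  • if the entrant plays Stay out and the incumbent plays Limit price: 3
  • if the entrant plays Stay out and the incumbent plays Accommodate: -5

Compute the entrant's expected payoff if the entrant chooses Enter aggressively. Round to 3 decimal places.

6.400

E[Enter aggressively] = 1/5·6 + 2/5·13 + 2/5·0 = 6/5 + 26/5 + 0 = 32/5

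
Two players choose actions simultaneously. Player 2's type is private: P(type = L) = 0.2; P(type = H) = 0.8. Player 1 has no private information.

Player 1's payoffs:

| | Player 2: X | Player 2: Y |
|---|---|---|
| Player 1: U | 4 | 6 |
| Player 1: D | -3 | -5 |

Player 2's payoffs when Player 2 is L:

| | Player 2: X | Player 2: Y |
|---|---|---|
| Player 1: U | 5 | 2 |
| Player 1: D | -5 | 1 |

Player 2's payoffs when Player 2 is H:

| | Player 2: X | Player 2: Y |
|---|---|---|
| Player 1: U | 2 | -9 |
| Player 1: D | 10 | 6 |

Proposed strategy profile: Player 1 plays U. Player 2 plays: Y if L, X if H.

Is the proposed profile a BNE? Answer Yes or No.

No

A profile is a BNE iff every type of every player is best-responding given beliefs about the other side.
Player 1 plays U: E[U] = 0.2·(6) + 0.8·(4) = 4.4; E[D] = -3.4. Best-responding. ✓
Player 2 (type L), facing U: X gives 5, Y gives 2. Proposed Y is not best — profitable deviation exists. ✗
Player 2 (type H), facing U: X gives 2, Y gives -9. Proposed X is best. ✓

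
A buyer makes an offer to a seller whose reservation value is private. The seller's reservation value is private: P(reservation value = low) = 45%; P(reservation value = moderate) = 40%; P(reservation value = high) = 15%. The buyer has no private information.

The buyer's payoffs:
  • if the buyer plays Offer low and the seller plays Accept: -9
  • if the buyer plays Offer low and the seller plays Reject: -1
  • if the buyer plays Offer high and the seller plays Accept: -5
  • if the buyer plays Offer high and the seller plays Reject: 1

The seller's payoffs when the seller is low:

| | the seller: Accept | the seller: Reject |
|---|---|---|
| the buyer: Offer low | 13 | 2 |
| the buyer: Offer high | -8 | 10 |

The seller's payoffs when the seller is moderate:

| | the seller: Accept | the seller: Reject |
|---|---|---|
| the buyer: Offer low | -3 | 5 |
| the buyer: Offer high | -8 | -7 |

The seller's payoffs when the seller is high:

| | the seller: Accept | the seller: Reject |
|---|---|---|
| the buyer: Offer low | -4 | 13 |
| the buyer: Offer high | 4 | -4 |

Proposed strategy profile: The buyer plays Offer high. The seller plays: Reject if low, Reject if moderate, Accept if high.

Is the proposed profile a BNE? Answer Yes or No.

Yes

The buyer plays Offer high: E[Offer high] = 0.45·(1) + 0.4·(1) + 0.15·(-5) = 0.1; E[Offer low] = -2.2. Best-responding. ✓
The seller (reservation value low), facing Offer high: Accept gives -8, Reject gives 10. Proposed Reject is best. ✓
The seller (reservation value moderate), facing Offer high: Accept gives -8, Reject gives -7. Proposed Reject is best. ✓
The seller (reservation value high), facing Offer high: Accept gives 4, Reject gives -4. Proposed Accept is best. ✓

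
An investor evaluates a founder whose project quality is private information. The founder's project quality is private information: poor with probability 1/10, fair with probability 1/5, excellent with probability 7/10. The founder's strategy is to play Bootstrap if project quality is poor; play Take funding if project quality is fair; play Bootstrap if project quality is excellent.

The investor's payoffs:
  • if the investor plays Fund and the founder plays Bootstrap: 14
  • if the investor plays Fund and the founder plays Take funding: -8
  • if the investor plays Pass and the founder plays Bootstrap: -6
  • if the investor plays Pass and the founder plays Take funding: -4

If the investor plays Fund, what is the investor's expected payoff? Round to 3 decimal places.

9.600

E[Fund] = 1/10·14 + 1/5·(-8) + 7/10·14 = 7/5 + (-8/5) + 49/5 = 48/5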